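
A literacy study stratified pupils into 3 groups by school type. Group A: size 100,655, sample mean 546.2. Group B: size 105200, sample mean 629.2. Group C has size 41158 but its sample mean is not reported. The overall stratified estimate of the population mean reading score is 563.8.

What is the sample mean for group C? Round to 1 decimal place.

N = 100655 + 105200 + 41158 = 247013.
Overall total = μ·N = 563.8·247013 = 139265929.4.
Subtract the known strata: 100655·546.2 + 105200·629.2 = 121169601.
Remaining total for group C: 139265929.4 − 121169601 = 18096328.4.
Divide by its size: 18096328.4 / 41158 = 439.679... → 439.7.

439.7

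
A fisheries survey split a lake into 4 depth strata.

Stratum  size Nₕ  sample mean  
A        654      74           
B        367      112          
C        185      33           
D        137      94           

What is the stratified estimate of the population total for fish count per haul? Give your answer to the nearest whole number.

108483

Population total = Σ Nₕ·x̄ₕ (each stratum's size times its mean).
654·74 + 367·112 + 185·33 + 137·94 = 48396 + 41104 + 6105 + 12878 = 108483.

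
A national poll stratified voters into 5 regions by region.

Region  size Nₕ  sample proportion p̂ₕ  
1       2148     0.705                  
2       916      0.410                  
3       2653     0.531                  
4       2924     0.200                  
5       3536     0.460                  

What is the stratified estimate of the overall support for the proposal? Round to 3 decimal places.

0.452

Wₕ = Nₕ/N with N = 12177: 0.1764, 0.0752, 0.2179, 0.2401, 0.2904.
p̂_st = 0.1764·0.705 + 0.0752·0.410 + 0.2179·0.531 + 0.2401·0.200 + 0.2904·0.460 ≈ 0.45249... → 0.452.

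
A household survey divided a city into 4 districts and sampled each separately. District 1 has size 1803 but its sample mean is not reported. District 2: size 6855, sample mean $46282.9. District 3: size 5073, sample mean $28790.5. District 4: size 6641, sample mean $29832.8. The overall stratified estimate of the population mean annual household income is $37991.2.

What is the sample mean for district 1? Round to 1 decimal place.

62403.6

N = 1803 + 6855 + 5073 + 6641 = 20372.
Overall total = μ·N = 37991.2·20372 = 773956726.4.
Subtract the known strata: 6855·46282.9 + 5073·28790.5 + 6641·29832.8 = 661443110.8.
Remaining total for district 1: 773956726.4 − 661443110.8 = 112513615.6.
Divide by its size: 112513615.6 / 1803 = 62403.558... → 62403.6.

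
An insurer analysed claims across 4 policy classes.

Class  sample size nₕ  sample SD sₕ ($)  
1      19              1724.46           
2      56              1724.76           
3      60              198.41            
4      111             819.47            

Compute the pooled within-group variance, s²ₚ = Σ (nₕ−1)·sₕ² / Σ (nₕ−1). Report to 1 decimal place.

Degrees of freedom: 18 + 55 + 59 + 110 = 242.
Σ(nₕ−1)sₕ² = 18·2973762.2916 + 55·2974797.0576 + 59·39366.5281 + 110·671531.0809 = 293332603.4737.
s²ₚ = 293332603.4737 / 242 = 1212118.196... → 1212118.2.

1212118.2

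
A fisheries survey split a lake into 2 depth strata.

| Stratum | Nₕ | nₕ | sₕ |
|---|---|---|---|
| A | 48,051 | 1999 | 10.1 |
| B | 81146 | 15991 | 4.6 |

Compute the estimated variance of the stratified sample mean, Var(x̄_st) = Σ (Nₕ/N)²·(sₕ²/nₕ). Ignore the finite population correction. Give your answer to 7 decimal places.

N = 129197. Term for each stratum: Wₕ²sₕ²/nₕ.
Var(x̄_st) = 0.0070587850 + 0.0005219987 = 0.0075807837 → 0.0075808.

0.0075808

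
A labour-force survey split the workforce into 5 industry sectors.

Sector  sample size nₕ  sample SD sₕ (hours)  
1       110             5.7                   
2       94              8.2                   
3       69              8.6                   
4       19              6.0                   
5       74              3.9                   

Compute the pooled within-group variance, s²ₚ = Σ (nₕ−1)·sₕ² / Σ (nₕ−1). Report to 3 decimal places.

45.934

1: (110−1)·5.7² = 109·32.49 = 3541.41
2: (94−1)·8.2² = 93·67.24 = 6253.32
3: (69−1)·8.6² = 68·73.96 = 5029.28
4: (19−1)·6.0² = 18·36 = 648
5: (74−1)·3.9² = 73·15.21 = 1110.33
Numerator = 16582.34; denominator = Σ(nₕ−1) = 361.
s²ₚ = 16582.34/361 = 45.93446... → 45.934.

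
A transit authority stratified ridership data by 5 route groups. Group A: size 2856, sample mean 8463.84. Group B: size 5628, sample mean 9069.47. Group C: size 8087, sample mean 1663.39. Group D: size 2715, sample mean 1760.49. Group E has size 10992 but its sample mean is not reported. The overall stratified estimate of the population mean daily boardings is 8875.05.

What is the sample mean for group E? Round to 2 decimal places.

Σ Nₕx̄ₕ = N·μ, so 10992·x̄_E = 30278·8875.05 − (2856·8463.84 + 5628·9069.47 + 8087·1663.39 + 2715·1760.49).
= 268718763.9 − 93447269.48 = 175271494.42.
x̄_E = 175271494.42 / 10992 = 15945.3689... → 15945.37.

15945.37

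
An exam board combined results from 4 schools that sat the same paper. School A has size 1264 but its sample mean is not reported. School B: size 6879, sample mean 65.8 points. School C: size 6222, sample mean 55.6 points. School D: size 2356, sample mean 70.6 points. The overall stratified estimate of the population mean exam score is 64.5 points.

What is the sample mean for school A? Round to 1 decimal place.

89.9

N = 1264 + 6879 + 6222 + 2356 = 16721.
Overall total = μ·N = 64.5·16721 = 1078504.5.
Subtract the known strata: 6879·65.8 + 6222·55.6 + 2356·70.6 = 964915.
Remaining total for school A: 1078504.5 − 964915 = 113589.5.
Divide by its size: 113589.5 / 1264 = 89.865... → 89.9.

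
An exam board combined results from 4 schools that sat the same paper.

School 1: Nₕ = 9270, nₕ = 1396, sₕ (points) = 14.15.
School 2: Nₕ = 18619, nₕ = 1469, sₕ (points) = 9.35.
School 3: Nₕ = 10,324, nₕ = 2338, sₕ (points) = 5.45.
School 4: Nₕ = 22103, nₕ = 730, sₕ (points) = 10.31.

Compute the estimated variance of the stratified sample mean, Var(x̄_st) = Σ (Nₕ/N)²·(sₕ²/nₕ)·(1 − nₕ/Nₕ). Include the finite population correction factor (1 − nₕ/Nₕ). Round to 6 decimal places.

N = 60316; Wₕ = Nₕ/N.
school 1: (9270/60316)²·14.15²/1396·(1 − 1396/9270) = 0.002877647
school 2: (18619/60316)²·9.35²/1469·(1 − 1469/18619) = 0.005223443
school 3: (10324/60316)²·5.45²/2338·(1 − 2338/10324) = 0.000287913
school 4: (22103/60316)²·10.31²/730·(1 − 730/22103) = 0.018908023
Sum = 0.027297025 → 0.027297.

0.027297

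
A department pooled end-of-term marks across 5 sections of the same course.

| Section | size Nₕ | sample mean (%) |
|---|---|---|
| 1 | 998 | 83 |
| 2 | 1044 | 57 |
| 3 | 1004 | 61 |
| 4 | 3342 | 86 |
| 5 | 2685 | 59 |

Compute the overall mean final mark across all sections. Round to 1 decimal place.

71.6

x̄_st = (Σ Nₕx̄ₕ) / (Σ Nₕ) = (998·83 + 1044·57 + 1004·61 + 3342·86 + 2685·59) / 9073
= 649413 / 9073 = 71.576... → 71.6.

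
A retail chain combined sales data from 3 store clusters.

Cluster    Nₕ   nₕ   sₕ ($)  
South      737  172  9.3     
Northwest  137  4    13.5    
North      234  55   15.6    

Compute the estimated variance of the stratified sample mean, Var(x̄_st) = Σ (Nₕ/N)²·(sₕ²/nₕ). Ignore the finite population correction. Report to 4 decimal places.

1.1164

N = 1108. Term for each stratum: Wₕ²sₕ²/nₕ.
Var(x̄_st) = 0.2224810 + 0.6965770 + 0.1973507 = 1.1164087 → 1.1164.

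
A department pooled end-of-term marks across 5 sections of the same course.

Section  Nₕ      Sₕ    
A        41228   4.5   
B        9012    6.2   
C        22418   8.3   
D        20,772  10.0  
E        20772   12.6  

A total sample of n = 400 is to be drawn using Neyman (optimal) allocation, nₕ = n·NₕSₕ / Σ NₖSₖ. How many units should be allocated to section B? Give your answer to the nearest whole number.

Σ NₕSₕ = 41228·4.5 + 9012·6.2 + 22418·8.3 + 20772·10.0 + 20772·12.6 = 896917.
Share for B: 55874.4/896917 = 0.06230.
n_B = 400 × 0.06230 = 24.918... → 25.

25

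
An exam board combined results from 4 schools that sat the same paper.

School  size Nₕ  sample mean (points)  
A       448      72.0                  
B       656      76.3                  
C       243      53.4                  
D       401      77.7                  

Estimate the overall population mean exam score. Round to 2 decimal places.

72.34

x̄_st = (Σ Nₕx̄ₕ) / (Σ Nₕ) = (448·72.0 + 656·76.3 + 243·53.4 + 401·77.7) / 1748
= 126442.7 / 1748 = 72.3356... → 72.34.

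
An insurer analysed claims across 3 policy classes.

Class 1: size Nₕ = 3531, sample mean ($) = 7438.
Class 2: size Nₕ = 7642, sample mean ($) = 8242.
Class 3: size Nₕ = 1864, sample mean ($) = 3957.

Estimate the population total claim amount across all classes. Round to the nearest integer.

96624790

1: 3531·7438 = 26263578
2: 7642·8242 = 62985364
3: 1864·3957 = 7375848
τ̂ = Σ Nₕx̄ₕ = 96624790.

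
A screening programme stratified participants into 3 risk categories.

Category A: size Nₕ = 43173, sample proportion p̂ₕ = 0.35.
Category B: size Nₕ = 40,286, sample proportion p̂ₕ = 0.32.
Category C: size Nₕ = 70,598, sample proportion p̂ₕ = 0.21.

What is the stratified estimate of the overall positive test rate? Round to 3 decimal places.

0.278

Wₕ = Nₕ/N with N = 154057: 0.2802, 0.2615, 0.4583.
p̂_st = 0.2802·0.35 + 0.2615·0.32 + 0.4583·0.21 ≈ 0.27800... → 0.278.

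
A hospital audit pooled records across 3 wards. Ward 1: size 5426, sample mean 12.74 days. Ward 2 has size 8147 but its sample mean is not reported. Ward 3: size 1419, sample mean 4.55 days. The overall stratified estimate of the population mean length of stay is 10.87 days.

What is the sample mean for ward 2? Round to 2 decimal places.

Σ Nₕx̄ₕ = N·μ, so 8147·x̄_2 = 14992·10.87 − (5426·12.74 + 1419·4.55).
= 162963.04 − 75583.69 = 87379.35.
x̄_2 = 87379.35 / 8147 = 10.7253... → 10.73.

10.73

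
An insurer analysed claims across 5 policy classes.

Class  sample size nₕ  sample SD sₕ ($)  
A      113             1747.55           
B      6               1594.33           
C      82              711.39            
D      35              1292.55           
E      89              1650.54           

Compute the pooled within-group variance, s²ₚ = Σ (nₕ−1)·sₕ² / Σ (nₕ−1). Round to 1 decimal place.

Degrees of freedom: 112 + 5 + 81 + 34 + 88 = 320.
Σ(nₕ−1)sₕ² = 112·3053931.0025 + 5·2541888.1489 + 81·506075.7321 + 34·1670685.5025 + 88·2724282.2916 = 692281996.0704.
s²ₚ = 692281996.0704 / 320 = 2163381.238... → 2163381.2.

2163381.2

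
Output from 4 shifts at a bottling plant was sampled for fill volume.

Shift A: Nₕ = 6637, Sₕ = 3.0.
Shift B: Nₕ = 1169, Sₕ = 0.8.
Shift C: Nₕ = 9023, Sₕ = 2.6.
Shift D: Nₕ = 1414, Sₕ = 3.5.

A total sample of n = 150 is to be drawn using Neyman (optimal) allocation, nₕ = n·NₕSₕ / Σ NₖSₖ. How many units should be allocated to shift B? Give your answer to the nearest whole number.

3

Σ NₕSₕ = 6637·3.0 + 1169·0.8 + 9023·2.6 + 1414·3.5 = 49255.
Share for B: 935.2/49255 = 0.01899.
n_B = 150 × 0.01899 = 2.848... → 3.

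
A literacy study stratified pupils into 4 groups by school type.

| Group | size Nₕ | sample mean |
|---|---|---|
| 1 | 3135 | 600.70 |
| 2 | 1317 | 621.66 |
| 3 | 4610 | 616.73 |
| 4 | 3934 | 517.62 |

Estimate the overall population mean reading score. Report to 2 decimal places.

x̄_st = (Σ Nₕx̄ₕ) / (Σ Nₕ) = (3135·600.70 + 1317·621.66 + 4610·616.73 + 3934·517.62) / 12996
= 7581363.1 / 12996 = 583.3613... → 583.36.

583.36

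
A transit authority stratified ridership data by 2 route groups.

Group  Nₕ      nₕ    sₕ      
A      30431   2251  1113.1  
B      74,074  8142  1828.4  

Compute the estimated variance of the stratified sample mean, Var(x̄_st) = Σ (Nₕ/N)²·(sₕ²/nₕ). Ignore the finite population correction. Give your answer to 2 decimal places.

252.96

N = 104505. Term for each stratum: Wₕ²sₕ²/nₕ.
Var(x̄_st) = 46.67144 + 206.28554 = 252.95698 → 252.96.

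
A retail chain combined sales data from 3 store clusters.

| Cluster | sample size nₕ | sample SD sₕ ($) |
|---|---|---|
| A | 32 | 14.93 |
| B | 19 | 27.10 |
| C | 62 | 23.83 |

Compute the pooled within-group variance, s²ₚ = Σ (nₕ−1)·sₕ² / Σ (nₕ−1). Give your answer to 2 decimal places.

A: (32−1)·14.93² = 31·222.9049 = 6910.0519
B: (19−1)·27.10² = 18·734.41 = 13219.38
C: (62−1)·23.83² = 61·567.8689 = 34640.0029
Numerator = 54769.4348; denominator = Σ(nₕ−1) = 110.
s²ₚ = 54769.4348/110 = 497.9040... → 497.90.

497.90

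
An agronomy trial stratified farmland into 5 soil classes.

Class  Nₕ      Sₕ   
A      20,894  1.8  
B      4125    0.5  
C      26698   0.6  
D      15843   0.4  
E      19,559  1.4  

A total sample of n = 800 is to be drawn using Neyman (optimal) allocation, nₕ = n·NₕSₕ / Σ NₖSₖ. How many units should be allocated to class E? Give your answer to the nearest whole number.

245

Σ NₕSₕ = 20894·1.8 + 4125·0.5 + 26698·0.6 + 15843·0.4 + 19559·1.4 = 89410.3.
Share for E: 27382.6/89410.3 = 0.30626.
n_E = 800 × 0.30626 = 245.006... → 245.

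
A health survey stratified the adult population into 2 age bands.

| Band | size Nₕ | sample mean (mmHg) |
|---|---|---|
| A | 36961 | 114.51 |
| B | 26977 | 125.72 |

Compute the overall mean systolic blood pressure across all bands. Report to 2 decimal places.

N = 36961 + 26977 = 63938.
Overall mean = Σ (Nₕ/N)·x̄ₕ — weight by population share, not a simple average.
Σ Nₕx̄ₕ = 36961·114.51 + 26977·125.72 = 4232404.11 + 3391548.44 = 7623952.55.
Divide by N: 7623952.55 / 63938 = 119.2398... → 119.24.

119.24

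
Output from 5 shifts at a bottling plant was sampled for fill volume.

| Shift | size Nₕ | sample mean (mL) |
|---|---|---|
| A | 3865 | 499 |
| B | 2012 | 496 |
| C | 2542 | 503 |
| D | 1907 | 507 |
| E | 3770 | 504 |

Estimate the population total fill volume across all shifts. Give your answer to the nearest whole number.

7072142

Estimate total by summing Nₕ·x̄ₕ over strata.
3865·499 + 2012·496 + 2542·503 + 1907·507 + 3770·504 = 1928635 + 997952 + 1278626 + 966849 + 1900080 = 7072142.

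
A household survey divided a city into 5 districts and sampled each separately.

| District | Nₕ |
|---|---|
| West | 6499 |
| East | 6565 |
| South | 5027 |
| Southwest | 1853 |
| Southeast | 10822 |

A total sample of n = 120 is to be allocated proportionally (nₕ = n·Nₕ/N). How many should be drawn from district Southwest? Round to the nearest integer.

Share of district Southwest = 1853/30766 = 0.06023.
Allocate 120 × 0.06023 = 7.227... → 7.

7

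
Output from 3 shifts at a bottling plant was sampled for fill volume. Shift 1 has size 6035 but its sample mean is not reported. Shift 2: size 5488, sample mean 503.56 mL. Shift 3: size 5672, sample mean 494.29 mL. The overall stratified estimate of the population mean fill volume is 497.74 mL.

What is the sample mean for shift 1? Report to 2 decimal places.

N = 6035 + 5488 + 5672 = 17195.
Overall total = μ·N = 497.74·17195 = 8558639.3.
Subtract the known strata: 5488·503.56 + 5672·494.29 = 5567150.16.
Remaining total for shift 1: 8558639.3 − 5567150.16 = 2991489.14.
Divide by its size: 2991489.14 / 6035 = 495.6900... → 495.69.

495.69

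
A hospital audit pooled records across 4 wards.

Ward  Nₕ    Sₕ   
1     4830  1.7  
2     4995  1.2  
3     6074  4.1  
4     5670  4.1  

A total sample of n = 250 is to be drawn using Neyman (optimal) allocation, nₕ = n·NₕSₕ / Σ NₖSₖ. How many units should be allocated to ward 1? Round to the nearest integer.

1: NₕSₕ = 4830·1.7 = 8211
2: NₕSₕ = 4995·1.2 = 5994
3: NₕSₕ = 6074·4.1 = 24903.4
4: NₕSₕ = 5670·4.1 = 23247
Σ NₕSₕ = 62355.4.
n_1 = 250·8211/62355.4 = 32.920... → 33.

33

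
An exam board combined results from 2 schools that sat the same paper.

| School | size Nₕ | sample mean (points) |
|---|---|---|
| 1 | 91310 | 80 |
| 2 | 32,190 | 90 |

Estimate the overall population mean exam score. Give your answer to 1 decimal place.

N = 123500; weights Wₕ = Nₕ/N = (0.7394, 0.2606).
x̄_st = Σ Wₕ·x̄ₕ = 0.7394·80 + 0.2606·90 ≈ 82.606...
→ 82.6.

82.6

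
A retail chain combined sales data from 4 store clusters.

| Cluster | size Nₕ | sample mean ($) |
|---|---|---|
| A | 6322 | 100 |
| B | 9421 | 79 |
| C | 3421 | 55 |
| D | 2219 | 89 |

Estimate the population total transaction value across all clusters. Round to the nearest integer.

1762105

A: 6322·100 = 632200
B: 9421·79 = 744259
C: 3421·55 = 188155
D: 2219·89 = 197491
τ̂ = Σ Nₕx̄ₕ = 1762105.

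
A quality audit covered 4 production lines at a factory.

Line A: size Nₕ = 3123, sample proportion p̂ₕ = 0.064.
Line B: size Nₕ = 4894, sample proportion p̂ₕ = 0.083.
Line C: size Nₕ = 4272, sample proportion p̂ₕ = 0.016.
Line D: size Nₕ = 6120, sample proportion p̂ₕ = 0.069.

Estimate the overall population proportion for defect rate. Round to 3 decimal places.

Wₕ = Nₕ/N with N = 18409: 0.1696, 0.2658, 0.2321, 0.3324.
p̂_st = 0.1696·0.064 + 0.2658·0.083 + 0.2321·0.016 + 0.3324·0.069 ≈ 0.05957... → 0.060.

0.060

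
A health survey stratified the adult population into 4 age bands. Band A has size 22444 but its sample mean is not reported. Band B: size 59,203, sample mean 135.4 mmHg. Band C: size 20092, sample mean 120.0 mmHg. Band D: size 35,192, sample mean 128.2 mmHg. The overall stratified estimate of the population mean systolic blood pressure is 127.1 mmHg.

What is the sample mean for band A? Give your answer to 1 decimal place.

109.8

Σ Nₕx̄ₕ = N·μ, so 22444·x̄_A = 136931·127.1 − (59203·135.4 + 20092·120.0 + 35192·128.2).
= 17403930.1 − 14938740.6 = 2465189.5.
x̄_A = 2465189.5 / 22444 = 109.837... → 109.8.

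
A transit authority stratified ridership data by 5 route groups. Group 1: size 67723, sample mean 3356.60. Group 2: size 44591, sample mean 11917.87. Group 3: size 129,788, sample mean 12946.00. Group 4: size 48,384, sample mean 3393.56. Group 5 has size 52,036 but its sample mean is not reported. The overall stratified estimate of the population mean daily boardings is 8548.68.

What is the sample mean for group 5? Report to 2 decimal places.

Σ Nₕx̄ₕ = N·μ, so 52036·x̄_5 = 342522·8548.68 − (67723·3356.60 + 44591·11917.87 + 129788·12946.00 + 48384·3393.56).
= 2928110970.96 − 2603178218.01 = 324932752.95.
x̄_5 = 324932752.95 / 52036 = 6244.3838... → 6244.38.

6244.38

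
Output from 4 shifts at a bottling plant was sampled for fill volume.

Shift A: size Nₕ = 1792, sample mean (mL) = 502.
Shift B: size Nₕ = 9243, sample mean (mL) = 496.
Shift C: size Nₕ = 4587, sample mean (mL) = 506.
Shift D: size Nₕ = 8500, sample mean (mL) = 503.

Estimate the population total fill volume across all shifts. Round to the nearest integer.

12080634

A: 1792·502 = 899584
B: 9243·496 = 4584528
C: 4587·506 = 2321022
D: 8500·503 = 4275500
τ̂ = Σ Nₕx̄ₕ = 12080634.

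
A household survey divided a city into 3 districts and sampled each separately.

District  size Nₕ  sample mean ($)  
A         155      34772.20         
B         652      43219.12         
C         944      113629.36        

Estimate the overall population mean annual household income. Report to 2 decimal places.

N = 155 + 652 + 944 = 1751.
Overall mean = Σ (Nₕ/N)·x̄ₕ — weight by population share, not a simple average.
Σ Nₕx̄ₕ = 155·34772.20 + 652·43219.12 + 944·113629.36 = 5389691 + 28178866.24 + 107266115.84 = 140834673.08.
Divide by N: 140834673.08 / 1751 = 80430.9955... → 80431.00.

80431.00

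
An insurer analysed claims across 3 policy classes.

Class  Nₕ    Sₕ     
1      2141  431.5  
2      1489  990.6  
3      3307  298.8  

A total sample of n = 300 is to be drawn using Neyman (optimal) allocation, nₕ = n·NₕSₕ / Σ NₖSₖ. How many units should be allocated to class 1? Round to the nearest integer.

82

1: NₕSₕ = 2141·431.5 = 923841.5
2: NₕSₕ = 1489·990.6 = 1475003.4
3: NₕSₕ = 3307·298.8 = 988131.6
Σ NₕSₕ = 3386976.5.
n_1 = 300·923841.5/3386976.5 = 81.829... → 82.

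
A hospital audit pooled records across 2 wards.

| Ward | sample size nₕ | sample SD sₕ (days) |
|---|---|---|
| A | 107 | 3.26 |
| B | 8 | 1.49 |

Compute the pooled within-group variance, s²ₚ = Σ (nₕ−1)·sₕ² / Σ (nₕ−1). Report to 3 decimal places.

A: (107−1)·3.26² = 106·10.6276 = 1126.5256
B: (8−1)·1.49² = 7·2.2201 = 15.5407
Numerator = 1142.0663; denominator = Σ(nₕ−1) = 113.
s²ₚ = 1142.0663/113 = 10.10678... → 10.107.

10.107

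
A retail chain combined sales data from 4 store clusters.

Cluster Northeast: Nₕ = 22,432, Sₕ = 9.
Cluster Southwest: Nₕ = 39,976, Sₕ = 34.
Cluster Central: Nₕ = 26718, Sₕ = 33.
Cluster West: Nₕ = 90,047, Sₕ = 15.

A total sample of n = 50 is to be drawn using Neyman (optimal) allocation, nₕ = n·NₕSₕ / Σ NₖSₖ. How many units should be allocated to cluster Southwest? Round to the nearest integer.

18

Northeast: NₕSₕ = 22432·9 = 201888
Southwest: NₕSₕ = 39976·34 = 1359184
Central: NₕSₕ = 26718·33 = 881694
West: NₕSₕ = 90047·15 = 1350705
Σ NₕSₕ = 3793471.
n_Southwest = 50·1359184/3793471 = 17.915... → 18.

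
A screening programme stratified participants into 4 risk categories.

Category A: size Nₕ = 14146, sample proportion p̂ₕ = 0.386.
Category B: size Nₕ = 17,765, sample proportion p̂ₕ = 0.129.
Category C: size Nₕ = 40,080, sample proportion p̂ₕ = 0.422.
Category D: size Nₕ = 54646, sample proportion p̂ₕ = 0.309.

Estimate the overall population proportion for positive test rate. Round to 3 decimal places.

0.328

N = 14146 + 17765 + 40080 + 54646 = 126637.
Overall proportion = Σ (Nₕ/N)·p̂ₕ.
Σ Nₕp̂ₕ = 5460.356 + 2291.685 + 16913.76 + 16885.614 = 41551.415.
41551.415 / 126637 = 0.32811... → 0.328.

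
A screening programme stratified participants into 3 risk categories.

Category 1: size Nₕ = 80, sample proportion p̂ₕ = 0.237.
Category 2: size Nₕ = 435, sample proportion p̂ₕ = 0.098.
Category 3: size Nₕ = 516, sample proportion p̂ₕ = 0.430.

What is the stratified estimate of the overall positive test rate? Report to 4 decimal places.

0.2749

Wₕ = Nₕ/N with N = 1031: 0.0776, 0.4219, 0.5005.
p̂_st = 0.0776·0.237 + 0.4219·0.098 + 0.5005·0.430 ≈ 0.274947... → 0.2749.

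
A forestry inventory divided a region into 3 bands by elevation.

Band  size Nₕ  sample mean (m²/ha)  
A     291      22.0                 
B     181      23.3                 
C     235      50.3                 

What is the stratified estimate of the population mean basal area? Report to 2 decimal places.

x̄_st = (Σ Nₕx̄ₕ) / (Σ Nₕ) = (291·22.0 + 181·23.3 + 235·50.3) / 707
= 22439.8 / 707 = 31.7395... → 31.74.

31.74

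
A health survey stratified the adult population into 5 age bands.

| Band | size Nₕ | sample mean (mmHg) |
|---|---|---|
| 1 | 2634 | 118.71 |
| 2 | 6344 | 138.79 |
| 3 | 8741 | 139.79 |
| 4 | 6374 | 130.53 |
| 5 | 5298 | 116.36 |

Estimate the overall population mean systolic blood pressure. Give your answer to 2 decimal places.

N = 29391; weights Wₕ = Nₕ/N = (0.0896, 0.2158, 0.2974, 0.2169, 0.1803).
x̄_st = Σ Wₕ·x̄ₕ = 0.0896·118.71 + 0.2158·138.79 + 0.2974·139.79 + 0.2169·130.53 + 0.1803·116.36 ≈ 131.4533...
→ 131.45.

131.45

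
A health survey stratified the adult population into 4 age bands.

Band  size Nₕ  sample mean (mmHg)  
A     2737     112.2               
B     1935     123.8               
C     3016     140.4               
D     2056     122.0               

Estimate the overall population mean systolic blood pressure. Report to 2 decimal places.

N = 2737 + 1935 + 3016 + 2056 = 9744.
The stratified mean weights each stratum mean by its population share Nₕ/N.
Σ Nₕx̄ₕ = 2737·112.2 + 1935·123.8 + 3016·140.4 + 2056·122.0 = 307091.4 + 239553 + 423446.4 + 250832 = 1220922.8.
Divide by N: 1220922.8 / 9744 = 125.3000... → 125.30.

125.30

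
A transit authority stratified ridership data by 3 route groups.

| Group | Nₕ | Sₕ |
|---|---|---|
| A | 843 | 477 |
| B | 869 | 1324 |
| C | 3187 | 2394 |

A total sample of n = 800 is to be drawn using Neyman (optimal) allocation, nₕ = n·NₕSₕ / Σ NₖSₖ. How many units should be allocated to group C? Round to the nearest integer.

665

A: NₕSₕ = 843·477 = 402111
B: NₕSₕ = 869·1324 = 1150556
C: NₕSₕ = 3187·2394 = 7629678
Σ NₕSₕ = 9182345.
n_C = 800·7629678/9182345 = 664.726... → 665.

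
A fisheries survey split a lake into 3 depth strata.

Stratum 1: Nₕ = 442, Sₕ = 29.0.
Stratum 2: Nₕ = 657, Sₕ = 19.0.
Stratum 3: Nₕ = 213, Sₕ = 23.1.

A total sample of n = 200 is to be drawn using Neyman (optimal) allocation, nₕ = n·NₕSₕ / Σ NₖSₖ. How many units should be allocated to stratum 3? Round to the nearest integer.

33

1: NₕSₕ = 442·29.0 = 12818
2: NₕSₕ = 657·19.0 = 12483
3: NₕSₕ = 213·23.1 = 4920.3
Σ NₕSₕ = 30221.3.
n_3 = 200·4920.3/30221.3 = 32.562... → 33.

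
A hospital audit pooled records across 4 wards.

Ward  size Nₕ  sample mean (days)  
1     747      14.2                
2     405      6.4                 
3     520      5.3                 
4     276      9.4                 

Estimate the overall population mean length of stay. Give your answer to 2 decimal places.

N = 747 + 405 + 520 + 276 = 1948.
Weight each subgroup mean by Nₕ/N and sum.
Σ Nₕx̄ₕ = 747·14.2 + 405·6.4 + 520·5.3 + 276·9.4 = 10607.4 + 2592 + 2756 + 2594.4 = 18549.8.
Divide by N: 18549.8 / 1948 = 9.5225... → 9.52.

9.52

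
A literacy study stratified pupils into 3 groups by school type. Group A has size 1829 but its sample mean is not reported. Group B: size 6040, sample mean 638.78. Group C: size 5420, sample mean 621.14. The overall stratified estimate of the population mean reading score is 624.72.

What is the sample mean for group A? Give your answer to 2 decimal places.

588.90

N = 1829 + 6040 + 5420 = 13289.
Overall total = μ·N = 624.72·13289 = 8301904.08.
Subtract the known strata: 6040·638.78 + 5420·621.14 = 7224810.
Remaining total for group A: 8301904.08 − 7224810 = 1077094.08.
Divide by its size: 1077094.08 / 1829 = 588.8978... → 588.90.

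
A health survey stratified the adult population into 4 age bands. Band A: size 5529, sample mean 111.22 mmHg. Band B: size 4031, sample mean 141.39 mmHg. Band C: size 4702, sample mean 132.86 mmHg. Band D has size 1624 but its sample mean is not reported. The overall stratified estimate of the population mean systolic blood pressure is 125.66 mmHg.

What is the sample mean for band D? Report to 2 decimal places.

114.93

N = 5529 + 4031 + 4702 + 1624 = 15886.
Overall total = μ·N = 125.66·15886 = 1996234.76.
Subtract the known strata: 5529·111.22 + 4031·141.39 + 4702·132.86 = 1809586.19.
Remaining total for band D: 1996234.76 − 1809586.19 = 186648.57.
Divide by its size: 186648.57 / 1624 = 114.9314... → 114.93.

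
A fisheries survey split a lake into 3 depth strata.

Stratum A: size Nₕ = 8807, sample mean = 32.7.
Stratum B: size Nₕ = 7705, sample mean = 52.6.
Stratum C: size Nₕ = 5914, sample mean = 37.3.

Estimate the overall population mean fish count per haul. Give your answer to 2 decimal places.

40.75

N = 22426; weights Wₕ = Nₕ/N = (0.3927, 0.3436, 0.2637).
x̄_st = Σ Wₕ·x̄ₕ = 0.3927·32.7 + 0.3436·52.6 + 0.2637·37.3 ≈ 40.7502...
→ 40.75.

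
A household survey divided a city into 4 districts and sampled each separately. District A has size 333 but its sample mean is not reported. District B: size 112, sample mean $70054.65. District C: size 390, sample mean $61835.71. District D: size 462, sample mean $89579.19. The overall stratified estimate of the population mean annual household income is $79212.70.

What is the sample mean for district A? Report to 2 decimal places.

Σ Nₕx̄ₕ = N·μ, so 333·x̄_A = 1297·79212.70 − (112·70054.65 + 390·61835.71 + 462·89579.19).
= 102738871.9 − 73347633.48 = 29391238.42.
x̄_A = 29391238.42 / 333 = 88261.9772... → 88261.98.

88261.98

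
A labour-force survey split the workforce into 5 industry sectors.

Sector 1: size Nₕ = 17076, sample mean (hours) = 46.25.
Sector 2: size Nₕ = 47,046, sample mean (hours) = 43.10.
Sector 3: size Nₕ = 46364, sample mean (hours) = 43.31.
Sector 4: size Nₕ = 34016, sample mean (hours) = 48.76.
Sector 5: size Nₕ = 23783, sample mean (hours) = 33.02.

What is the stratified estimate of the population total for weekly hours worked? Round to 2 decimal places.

7269407.26

1: 17076·46.25 = 789765
2: 47046·43.10 = 2027682.6
3: 46364·43.31 = 2008024.84
4: 34016·48.76 = 1658620.16
5: 23783·33.02 = 785314.66
τ̂ = Σ Nₕx̄ₕ = 7269407.26.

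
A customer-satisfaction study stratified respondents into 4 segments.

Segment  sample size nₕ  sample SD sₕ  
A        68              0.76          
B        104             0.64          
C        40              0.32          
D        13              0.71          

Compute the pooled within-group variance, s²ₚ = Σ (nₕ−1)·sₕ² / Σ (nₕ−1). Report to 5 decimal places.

A: (68−1)·0.76² = 67·0.5776 = 38.6992
B: (104−1)·0.64² = 103·0.4096 = 42.1888
C: (40−1)·0.32² = 39·0.1024 = 3.9936
D: (13−1)·0.71² = 12·0.5041 = 6.0492
Numerator = 90.9308; denominator = Σ(nₕ−1) = 221.
s²ₚ = 90.9308/221 = 0.4114516... → 0.41145.

0.41145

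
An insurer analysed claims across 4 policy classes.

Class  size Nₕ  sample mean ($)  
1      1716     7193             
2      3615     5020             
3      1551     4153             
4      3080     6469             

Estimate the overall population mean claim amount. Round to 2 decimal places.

5707.32

N = 1716 + 3615 + 1551 + 3080 = 9962.
Overall mean = Σ (Nₕ/N)·x̄ₕ — weight by population share, not a simple average.
Σ Nₕx̄ₕ = 1716·7193 + 3615·5020 + 1551·4153 + 3080·6469 = 12343188 + 18147300 + 6441303 + 19924520 = 56856311.
Divide by N: 56856311 / 9962 = 5707.3189... → 5707.32.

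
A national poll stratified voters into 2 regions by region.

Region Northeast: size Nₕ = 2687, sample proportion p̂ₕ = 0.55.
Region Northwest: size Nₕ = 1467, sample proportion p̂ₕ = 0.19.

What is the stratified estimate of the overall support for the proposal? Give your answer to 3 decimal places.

Wₕ = Nₕ/N with N = 4154: 0.6468, 0.3532.
p̂_st = 0.6468·0.55 + 0.3532·0.19 ≈ 0.42286... → 0.423.

0.423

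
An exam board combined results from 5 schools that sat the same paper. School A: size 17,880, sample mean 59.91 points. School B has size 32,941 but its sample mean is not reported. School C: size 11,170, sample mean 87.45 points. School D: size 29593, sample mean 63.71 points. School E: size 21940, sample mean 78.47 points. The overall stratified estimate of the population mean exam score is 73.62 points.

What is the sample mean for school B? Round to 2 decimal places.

N = 17880 + 32941 + 11170 + 29593 + 21940 = 113524.
Overall total = μ·N = 73.62·113524 = 8357636.88.
Subtract the known strata: 17880·59.91 + 11170·87.45 + 29593·63.71 + 21940·78.47 = 5655009.13.
Remaining total for school B: 8357636.88 − 5655009.13 = 2702627.75.
Divide by its size: 2702627.75 / 32941 = 82.0445... → 82.04.

82.04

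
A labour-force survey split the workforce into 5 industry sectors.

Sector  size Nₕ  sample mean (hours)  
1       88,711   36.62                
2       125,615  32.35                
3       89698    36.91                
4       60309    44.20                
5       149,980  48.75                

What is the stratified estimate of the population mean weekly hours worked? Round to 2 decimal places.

x̄_st = (Σ Nₕx̄ₕ) / (Σ Nₕ) = (88711·36.62 + 125615·32.35 + 89698·36.91 + 60309·44.20 + 149980·48.75) / 514313
= 20600178.05 / 514313 = 40.0538... → 40.05.

40.05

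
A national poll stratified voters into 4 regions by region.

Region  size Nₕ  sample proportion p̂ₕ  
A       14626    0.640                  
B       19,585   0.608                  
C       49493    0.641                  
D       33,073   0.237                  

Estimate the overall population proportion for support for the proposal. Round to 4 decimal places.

N = 14626 + 19585 + 49493 + 33073 = 116777.
Overall proportion = Σ (Nₕ/N)·p̂ₕ.
Σ Nₕp̂ₕ = 9360.64 + 11907.68 + 31725.013 + 7838.301 = 60831.634.
60831.634 / 116777 = 0.520921... → 0.5209.

0.5209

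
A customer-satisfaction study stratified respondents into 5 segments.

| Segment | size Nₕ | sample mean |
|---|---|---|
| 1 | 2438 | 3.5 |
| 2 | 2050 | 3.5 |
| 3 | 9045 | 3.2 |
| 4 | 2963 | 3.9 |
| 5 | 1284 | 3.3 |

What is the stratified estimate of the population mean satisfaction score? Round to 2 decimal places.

3.40

N = 2438 + 2050 + 9045 + 2963 + 1284 = 17780.
Overall mean = Σ (Nₕ/N)·x̄ₕ — weight by population share, not a simple average.
Σ Nₕx̄ₕ = 2438·3.5 + 2050·3.5 + 9045·3.2 + 2963·3.9 + 1284·3.3 = 8533 + 7175 + 28944 + 11555.7 + 4237.2 = 60444.9.
Divide by N: 60444.9 / 17780 = 3.3996... → 3.40.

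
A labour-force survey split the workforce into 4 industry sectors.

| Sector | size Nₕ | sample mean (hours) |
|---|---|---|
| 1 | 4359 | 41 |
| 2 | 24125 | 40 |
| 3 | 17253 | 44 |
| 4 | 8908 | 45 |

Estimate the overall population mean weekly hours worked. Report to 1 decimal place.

N = 54645; weights Wₕ = Nₕ/N = (0.0798, 0.4415, 0.3157, 0.1630).
x̄_st = Σ Wₕ·x̄ₕ = 0.0798·41 + 0.4415·40 + 0.3157·44 + 0.1630·45 ≈ 42.158...
→ 42.2.

42.2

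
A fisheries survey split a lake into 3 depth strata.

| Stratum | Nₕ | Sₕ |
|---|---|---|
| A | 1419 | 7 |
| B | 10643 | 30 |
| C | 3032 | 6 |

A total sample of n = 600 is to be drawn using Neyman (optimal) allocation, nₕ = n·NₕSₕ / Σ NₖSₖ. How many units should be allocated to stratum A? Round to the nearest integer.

Σ NₕSₕ = 1419·7 + 10643·30 + 3032·6 = 347415.
Share for A: 9933/347415 = 0.02859.
n_A = 600 × 0.02859 = 17.155... → 17.

17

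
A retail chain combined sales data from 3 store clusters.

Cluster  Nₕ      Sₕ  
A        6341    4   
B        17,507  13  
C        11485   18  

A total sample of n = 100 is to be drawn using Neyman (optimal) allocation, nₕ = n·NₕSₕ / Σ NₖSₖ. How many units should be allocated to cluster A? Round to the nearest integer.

Σ NₕSₕ = 6341·4 + 17507·13 + 11485·18 = 459685.
Share for A: 25364/459685 = 0.05518.
n_A = 100 × 0.05518 = 5.518... → 6.

6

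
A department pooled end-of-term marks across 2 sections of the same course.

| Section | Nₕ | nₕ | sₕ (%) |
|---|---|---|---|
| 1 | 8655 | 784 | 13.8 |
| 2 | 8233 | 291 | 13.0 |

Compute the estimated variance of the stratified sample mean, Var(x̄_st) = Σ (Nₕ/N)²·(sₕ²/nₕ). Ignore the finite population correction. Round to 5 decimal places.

0.20182

N = 16888; Wₕ = Nₕ/N.
section 1: (8655/16888)²·13.8²/784 = 0.06379987
section 2: (8233/16888)²·13.0²/291 = 0.13802365
Sum = 0.20182352 → 0.20182.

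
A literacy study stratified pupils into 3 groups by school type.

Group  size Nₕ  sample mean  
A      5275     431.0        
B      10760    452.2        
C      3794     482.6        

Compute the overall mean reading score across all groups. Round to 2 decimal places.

N = 5275 + 10760 + 3794 = 19829.
Overall mean = Σ (Nₕ/N)·x̄ₕ — weight by population share, not a simple average.
Σ Nₕx̄ₕ = 5275·431.0 + 10760·452.2 + 3794·482.6 = 2273525 + 4865672 + 1830984.4 = 8970181.4.
Divide by N: 8970181.4 / 19829 = 452.3769... → 452.38.

452.38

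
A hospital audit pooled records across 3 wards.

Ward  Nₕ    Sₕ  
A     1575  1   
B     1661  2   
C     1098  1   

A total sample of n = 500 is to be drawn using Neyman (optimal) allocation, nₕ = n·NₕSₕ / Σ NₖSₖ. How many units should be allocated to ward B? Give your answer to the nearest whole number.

Σ NₕSₕ = 1575·1 + 1661·2 + 1098·1 = 5995.
Share for B: 3322/5995 = 0.55413.
n_B = 500 × 0.55413 = 277.064... → 277.

277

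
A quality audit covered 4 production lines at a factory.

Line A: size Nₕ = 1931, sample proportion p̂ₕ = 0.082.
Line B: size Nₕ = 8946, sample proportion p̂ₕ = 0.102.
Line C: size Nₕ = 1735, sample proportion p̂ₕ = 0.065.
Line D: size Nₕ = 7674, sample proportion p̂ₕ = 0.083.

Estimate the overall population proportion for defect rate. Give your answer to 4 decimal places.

N = 1931 + 8946 + 1735 + 7674 = 20286.
Overall proportion = Σ (Nₕ/N)·p̂ₕ.
Σ Nₕp̂ₕ = 158.342 + 912.492 + 112.775 + 636.942 = 1820.551.
1820.551 / 20286 = 0.089744... → 0.0897.

0.0897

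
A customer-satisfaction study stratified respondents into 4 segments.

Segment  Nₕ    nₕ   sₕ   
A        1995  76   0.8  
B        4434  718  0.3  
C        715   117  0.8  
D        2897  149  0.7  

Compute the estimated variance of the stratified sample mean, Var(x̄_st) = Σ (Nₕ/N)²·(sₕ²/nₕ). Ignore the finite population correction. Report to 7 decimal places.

0.0006584

N = 10041. Term for each stratum: Wₕ²sₕ²/nₕ.
Var(x̄_st) = 0.0003324285 + 0.0000244431 + 0.0000277365 + 0.0002737492 = 0.0006583573 → 0.0006584.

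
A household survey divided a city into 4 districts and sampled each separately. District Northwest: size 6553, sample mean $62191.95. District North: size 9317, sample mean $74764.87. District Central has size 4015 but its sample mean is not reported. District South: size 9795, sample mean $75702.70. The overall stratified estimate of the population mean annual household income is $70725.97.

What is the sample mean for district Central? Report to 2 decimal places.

63140.90

Σ Nₕx̄ₕ = N·μ, so 4015·x̄_Central = 29680·70725.97 − (6553·62191.95 + 9317·74764.87 + 9795·75702.70).
= 2099146789.6 − 1845636088.64 = 253510700.96.
x̄_Central = 253510700.96 / 4015 = 63140.8969... → 63140.90.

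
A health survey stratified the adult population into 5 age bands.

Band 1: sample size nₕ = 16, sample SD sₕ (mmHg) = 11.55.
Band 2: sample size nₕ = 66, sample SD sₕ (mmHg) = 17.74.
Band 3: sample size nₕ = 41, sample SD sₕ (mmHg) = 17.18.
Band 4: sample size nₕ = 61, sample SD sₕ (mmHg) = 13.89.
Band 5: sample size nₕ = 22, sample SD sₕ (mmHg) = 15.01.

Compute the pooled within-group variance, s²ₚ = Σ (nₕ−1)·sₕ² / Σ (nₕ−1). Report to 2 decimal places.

251.59

1: (16−1)·11.55² = 15·133.4025 = 2001.0375
2: (66−1)·17.74² = 65·314.7076 = 20455.994
3: (41−1)·17.18² = 40·295.1524 = 11806.096
4: (61−1)·13.89² = 60·192.9321 = 11575.926
5: (22−1)·15.01² = 21·225.3001 = 4731.3021
Numerator = 50570.3556; denominator = Σ(nₕ−1) = 201.
s²ₚ = 50570.3556/201 = 251.5938... → 251.59.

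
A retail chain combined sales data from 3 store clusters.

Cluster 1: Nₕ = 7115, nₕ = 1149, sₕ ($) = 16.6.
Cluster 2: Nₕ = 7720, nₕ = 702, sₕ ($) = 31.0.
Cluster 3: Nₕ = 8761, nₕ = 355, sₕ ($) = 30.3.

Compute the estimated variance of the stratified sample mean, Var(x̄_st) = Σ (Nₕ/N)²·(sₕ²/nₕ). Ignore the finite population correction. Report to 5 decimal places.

0.52486

N = 23596. Term for each stratum: Wₕ²sₕ²/nₕ.
Var(x̄_st) = 0.02180566 + 0.14653592 + 0.35652295 = 0.52486453 → 0.52486.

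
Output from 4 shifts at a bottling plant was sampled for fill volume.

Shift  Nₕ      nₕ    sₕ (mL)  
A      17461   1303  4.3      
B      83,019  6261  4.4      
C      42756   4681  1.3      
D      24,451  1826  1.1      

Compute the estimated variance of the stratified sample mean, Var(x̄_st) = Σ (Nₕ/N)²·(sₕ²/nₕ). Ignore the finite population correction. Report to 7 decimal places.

N = 167687. Term for each stratum: Wₕ²sₕ²/nₕ.
Var(x̄_st) = 0.0001538622 + 0.0007579104 + 0.0000234716 + 0.0000140890 = 0.0009493332 → 0.0009493.

0.0009493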